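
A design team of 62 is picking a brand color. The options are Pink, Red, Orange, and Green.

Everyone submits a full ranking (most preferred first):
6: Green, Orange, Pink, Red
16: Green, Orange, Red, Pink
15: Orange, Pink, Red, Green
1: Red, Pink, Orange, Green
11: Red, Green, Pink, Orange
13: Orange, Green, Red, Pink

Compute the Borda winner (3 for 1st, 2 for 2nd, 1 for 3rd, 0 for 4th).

Orange

Pink: 6×1 + 16×0 + 15×2 + 1×2 + 11×1 + 13×0 = 49
Red: 6×0 + 16×1 + 15×1 + 1×3 + 11×3 + 13×1 = 80
Orange: 6×2 + 16×2 + 15×3 + 1×1 + 11×0 + 13×3 = 129
Green: 6×3 + 16×3 + 15×0 + 1×0 + 11×2 + 13×2 = 114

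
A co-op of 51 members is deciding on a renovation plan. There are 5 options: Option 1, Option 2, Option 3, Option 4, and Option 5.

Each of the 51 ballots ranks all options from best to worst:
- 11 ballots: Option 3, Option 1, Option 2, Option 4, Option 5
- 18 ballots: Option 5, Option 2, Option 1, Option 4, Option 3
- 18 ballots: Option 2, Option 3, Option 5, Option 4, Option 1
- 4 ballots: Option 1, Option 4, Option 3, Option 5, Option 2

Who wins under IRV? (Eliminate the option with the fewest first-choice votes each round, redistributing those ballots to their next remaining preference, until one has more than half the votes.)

Option 2

Round 1: Option 1 4, Option 2 18, Option 3 11, Option 4 0, Option 5 18. Option 4 eliminated.
Round 2: Option 1 4, Option 2 18, Option 3 11, Option 5 18. Option 1 eliminated.
Round 3: Option 2 18, Option 3 15, Option 5 18. Option 3 eliminated.
Round 4: Option 2 29, Option 5 22. Option 2 has a majority (≥26).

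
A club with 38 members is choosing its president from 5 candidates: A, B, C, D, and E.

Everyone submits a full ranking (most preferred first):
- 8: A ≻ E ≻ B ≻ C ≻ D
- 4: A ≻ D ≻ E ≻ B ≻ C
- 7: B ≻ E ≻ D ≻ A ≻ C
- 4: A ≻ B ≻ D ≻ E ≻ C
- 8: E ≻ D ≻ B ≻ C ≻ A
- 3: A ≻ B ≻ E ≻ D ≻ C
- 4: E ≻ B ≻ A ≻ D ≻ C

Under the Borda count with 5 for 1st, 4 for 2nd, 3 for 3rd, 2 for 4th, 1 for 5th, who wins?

E

A: 8×5 + 4×5 + 7×2 + 4×5 + 8×1 + 3×5 + 4×3 = 129
B: 8×3 + 4×2 + 7×5 + 4×4 + 8×3 + 3×4 + 4×4 = 135
C: 8×2 + 4×1 + 7×1 + 4×1 + 8×2 + 3×1 + 4×1 = 54
D: 8×1 + 4×4 + 7×3 + 4×3 + 8×4 + 3×2 + 4×2 = 103
E: 8×4 + 4×3 + 7×4 + 4×2 + 8×5 + 3×3 + 4×5 = 149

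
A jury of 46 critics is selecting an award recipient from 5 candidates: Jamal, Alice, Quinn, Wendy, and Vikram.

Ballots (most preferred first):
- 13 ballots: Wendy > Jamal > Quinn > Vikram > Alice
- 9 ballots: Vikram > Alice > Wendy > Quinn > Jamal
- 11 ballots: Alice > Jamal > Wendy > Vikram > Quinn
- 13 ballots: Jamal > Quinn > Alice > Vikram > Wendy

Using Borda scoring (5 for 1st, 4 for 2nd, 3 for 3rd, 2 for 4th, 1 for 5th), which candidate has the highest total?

Jamal: 13×4 + 9×1 + 11×4 + 13×5 = 170
Alice: 13×1 + 9×4 + 11×5 + 13×3 = 143
Quinn: 13×3 + 9×2 + 11×1 + 13×4 = 120
Wendy: 13×5 + 9×3 + 11×3 + 13×1 = 138
Vikram: 13×2 + 9×5 + 11×2 + 13×2 = 119

Jamal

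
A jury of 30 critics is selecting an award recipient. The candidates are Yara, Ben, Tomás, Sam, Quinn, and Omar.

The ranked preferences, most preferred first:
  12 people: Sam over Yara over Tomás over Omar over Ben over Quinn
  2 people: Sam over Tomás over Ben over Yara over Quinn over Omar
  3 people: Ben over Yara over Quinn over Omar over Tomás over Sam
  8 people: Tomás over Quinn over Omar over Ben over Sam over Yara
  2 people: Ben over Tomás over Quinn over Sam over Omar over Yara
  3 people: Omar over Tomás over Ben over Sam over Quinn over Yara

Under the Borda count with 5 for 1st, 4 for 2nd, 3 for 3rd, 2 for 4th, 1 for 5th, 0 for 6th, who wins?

Tomás

Yara: 12×4 + 2×2 + 3×4 + 8×0 + 2×0 + 3×0 = 64
Ben: 12×1 + 2×3 + 3×5 + 8×2 + 2×5 + 3×3 = 68
Tomás: 12×3 + 2×4 + 3×1 + 8×5 + 2×4 + 3×4 = 107
Sam: 12×5 + 2×5 + 3×0 + 8×1 + 2×2 + 3×2 = 88
Quinn: 12×0 + 2×1 + 3×3 + 8×4 + 2×3 + 3×1 = 52
Omar: 12×2 + 2×0 + 3×2 + 8×3 + 2×1 + 3×5 = 71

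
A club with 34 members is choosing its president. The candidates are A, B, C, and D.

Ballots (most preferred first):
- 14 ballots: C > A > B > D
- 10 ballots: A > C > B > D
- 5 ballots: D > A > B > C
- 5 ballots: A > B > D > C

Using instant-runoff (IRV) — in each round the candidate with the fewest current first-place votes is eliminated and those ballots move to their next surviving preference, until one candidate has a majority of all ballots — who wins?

Round 1: A 15, B 0, C 14, D 5. B eliminated.
Round 2: A 15, C 14, D 5. D eliminated.
Round 3: A 20, C 14. A has a majority (≥18).

A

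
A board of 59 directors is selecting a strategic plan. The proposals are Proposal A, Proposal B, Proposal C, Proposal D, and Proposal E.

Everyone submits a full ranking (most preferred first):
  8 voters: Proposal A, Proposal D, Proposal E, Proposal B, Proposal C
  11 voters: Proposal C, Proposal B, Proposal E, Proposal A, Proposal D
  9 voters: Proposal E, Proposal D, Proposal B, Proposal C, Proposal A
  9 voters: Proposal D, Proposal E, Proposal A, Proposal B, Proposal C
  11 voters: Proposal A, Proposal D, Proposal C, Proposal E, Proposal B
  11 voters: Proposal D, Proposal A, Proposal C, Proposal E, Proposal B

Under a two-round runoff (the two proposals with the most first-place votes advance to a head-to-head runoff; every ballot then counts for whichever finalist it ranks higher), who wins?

Round 1 first-place votes: Proposal A 19, Proposal B 0, Proposal C 11, Proposal D 20, Proposal E 9. Proposal D and Proposal A advance.
Runoff: Proposal D is ranked above Proposal A on 29 ballots, Proposal A above Proposal D on 30.

Proposal A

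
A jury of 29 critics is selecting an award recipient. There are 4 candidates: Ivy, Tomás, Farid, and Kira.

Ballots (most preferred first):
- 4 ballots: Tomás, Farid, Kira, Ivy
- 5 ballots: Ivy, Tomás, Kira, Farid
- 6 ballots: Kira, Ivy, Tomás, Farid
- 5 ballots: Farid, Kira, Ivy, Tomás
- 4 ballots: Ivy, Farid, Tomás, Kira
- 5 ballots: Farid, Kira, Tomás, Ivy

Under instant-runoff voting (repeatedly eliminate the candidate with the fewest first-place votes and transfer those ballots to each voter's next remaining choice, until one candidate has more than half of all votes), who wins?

Ivy

Round 1: Ivy 9, Tomás 4, Farid 10, Kira 6. Tomás eliminated.
Round 2: Ivy 9, Farid 14, Kira 6. Kira eliminated.
Round 3: Ivy 15, Farid 14. Ivy has a majority (≥15).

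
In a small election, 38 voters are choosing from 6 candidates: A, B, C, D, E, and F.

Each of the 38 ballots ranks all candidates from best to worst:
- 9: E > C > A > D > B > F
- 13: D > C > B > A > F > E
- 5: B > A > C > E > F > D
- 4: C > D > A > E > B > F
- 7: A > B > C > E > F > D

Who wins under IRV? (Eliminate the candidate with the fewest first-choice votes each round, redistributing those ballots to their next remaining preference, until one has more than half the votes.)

A

Round 1: A 7, B 5, C 4, D 13, E 9, F 0. F eliminated.
Round 2: A 7, B 5, C 4, D 13, E 9. C eliminated.
Round 3: A 7, B 5, D 17, E 9. B eliminated.
Round 4: A 12, D 17, E 9. E eliminated.
Round 5: A 21, D 17. A has a majority (≥20).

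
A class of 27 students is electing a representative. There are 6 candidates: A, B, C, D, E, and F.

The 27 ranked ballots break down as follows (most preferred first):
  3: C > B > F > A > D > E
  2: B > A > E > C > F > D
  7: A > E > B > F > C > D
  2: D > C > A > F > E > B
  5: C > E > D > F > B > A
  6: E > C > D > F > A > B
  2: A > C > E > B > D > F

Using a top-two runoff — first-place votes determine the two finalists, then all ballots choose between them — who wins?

Round 1 first-place votes: A 9, B 2, C 8, D 2, E 6, F 0. A and C advance.
Runoff: A is ranked above C on 11 ballots, C above A on 16.

C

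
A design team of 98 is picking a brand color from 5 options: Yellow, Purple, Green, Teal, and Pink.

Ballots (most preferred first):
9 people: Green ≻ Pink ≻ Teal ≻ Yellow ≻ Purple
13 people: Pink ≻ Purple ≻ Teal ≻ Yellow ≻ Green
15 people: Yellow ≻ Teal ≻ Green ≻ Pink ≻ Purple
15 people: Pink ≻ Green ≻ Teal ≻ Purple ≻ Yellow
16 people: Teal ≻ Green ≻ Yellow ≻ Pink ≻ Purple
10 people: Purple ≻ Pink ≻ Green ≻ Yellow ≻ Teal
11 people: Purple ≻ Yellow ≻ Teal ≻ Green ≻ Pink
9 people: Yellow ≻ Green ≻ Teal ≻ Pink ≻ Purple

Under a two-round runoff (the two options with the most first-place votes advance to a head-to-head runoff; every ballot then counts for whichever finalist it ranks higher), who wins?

Round 1 first-place votes: Yellow 24, Purple 21, Green 9, Teal 16, Pink 28. Pink and Yellow advance.
Runoff: Pink is ranked above Yellow on 47 ballots, Yellow above Pink on 51.

Yellow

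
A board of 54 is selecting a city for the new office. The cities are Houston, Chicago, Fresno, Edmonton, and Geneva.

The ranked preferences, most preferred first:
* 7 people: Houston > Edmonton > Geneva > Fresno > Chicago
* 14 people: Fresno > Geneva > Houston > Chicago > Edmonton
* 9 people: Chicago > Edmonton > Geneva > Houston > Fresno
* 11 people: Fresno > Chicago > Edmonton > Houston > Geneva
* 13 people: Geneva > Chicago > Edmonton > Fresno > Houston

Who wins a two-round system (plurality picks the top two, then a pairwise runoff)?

Geneva

Round 1 first-place votes: Houston 7, Chicago 9, Fresno 25, Edmonton 0, Geneva 13. Fresno and Geneva advance.
Runoff: Fresno is ranked above Geneva on 25 ballots, Geneva above Fresno on 29.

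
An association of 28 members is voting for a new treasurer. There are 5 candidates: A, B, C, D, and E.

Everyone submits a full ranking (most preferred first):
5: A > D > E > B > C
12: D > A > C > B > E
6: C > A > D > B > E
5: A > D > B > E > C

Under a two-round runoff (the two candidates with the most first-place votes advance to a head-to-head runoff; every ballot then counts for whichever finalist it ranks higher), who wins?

A

Round 1 first-place votes: A 10, B 0, C 6, D 12, E 0. D and A advance.
Runoff: D is ranked above A on 12 ballots, A above D on 16.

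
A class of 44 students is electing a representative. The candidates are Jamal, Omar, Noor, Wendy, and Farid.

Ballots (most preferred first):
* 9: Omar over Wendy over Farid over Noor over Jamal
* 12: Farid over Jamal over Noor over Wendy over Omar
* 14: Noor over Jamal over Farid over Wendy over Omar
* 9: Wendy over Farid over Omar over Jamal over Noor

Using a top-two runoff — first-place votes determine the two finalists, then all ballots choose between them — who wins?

Round 1 first-place votes: Jamal 0, Omar 9, Noor 14, Wendy 9, Farid 12. Noor and Farid advance.
Runoff: Noor is ranked above Farid on 14 ballots, Farid above Noor on 30.

Farid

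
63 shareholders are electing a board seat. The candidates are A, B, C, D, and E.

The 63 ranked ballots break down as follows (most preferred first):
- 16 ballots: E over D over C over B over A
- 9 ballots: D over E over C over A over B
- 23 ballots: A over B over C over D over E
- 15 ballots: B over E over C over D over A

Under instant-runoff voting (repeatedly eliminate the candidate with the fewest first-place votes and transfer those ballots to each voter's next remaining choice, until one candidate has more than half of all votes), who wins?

E

Round 1: A 23, B 15, C 0, D 9, E 16. C eliminated.
Round 2: A 23, B 15, D 9, E 16. D eliminated.
Round 3: A 23, B 15, E 25. B eliminated.
Round 4: A 23, E 40. E has a majority (≥32).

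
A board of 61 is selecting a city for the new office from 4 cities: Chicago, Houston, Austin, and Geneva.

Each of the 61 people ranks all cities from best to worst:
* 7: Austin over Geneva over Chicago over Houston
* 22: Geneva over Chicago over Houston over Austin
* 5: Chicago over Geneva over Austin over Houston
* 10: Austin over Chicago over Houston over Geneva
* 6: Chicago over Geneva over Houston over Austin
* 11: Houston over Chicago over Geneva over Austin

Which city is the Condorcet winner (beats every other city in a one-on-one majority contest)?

Chicago

Chicago vs Houston: 50–11
Chicago vs Austin: 44–17
Chicago vs Geneva: 32–29
Chicago beats every other city.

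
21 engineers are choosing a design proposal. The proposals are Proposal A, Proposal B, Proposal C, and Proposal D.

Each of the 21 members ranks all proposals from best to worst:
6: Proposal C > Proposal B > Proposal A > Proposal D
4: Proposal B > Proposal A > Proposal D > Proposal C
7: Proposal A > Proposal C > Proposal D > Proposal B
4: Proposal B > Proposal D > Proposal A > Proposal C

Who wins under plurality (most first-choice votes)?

First-place votes: Proposal A 7, Proposal B 8, Proposal C 6, Proposal D 0.

Proposal B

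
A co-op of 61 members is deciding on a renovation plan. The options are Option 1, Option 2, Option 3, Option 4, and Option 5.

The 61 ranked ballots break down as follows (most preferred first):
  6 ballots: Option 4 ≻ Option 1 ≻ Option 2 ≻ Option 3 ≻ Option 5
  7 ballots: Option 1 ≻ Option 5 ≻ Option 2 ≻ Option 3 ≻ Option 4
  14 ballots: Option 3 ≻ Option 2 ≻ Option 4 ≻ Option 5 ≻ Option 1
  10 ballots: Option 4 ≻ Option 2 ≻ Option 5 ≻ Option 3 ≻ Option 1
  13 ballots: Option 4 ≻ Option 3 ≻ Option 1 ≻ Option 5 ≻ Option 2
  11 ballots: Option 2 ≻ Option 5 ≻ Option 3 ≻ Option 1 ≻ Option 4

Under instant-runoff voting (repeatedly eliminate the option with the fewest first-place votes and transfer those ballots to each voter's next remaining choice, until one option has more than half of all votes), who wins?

Round 1: Option 1 7, Option 2 11, Option 3 14, Option 4 29, Option 5 0. Option 5 eliminated.
Round 2: Option 1 7, Option 2 11, Option 3 14, Option 4 29. Option 1 eliminated.
Round 3: Option 2 18, Option 3 14, Option 4 29. Option 3 eliminated.
Round 4: Option 2 32, Option 4 29. Option 2 has a majority (≥31).

Option 2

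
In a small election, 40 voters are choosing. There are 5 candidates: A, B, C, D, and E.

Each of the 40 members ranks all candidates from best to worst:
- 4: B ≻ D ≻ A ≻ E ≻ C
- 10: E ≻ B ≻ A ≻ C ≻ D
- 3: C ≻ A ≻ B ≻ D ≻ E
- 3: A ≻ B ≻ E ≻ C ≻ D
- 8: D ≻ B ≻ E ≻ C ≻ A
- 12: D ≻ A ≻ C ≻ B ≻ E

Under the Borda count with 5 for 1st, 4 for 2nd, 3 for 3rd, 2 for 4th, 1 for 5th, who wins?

A: 4×3 + 10×3 + 3×4 + 3×5 + 8×1 + 12×4 = 125
B: 4×5 + 10×4 + 3×3 + 3×4 + 8×4 + 12×2 = 137
C: 4×1 + 10×2 + 3×5 + 3×2 + 8×2 + 12×3 = 97
D: 4×4 + 10×1 + 3×2 + 3×1 + 8×5 + 12×5 = 135
E: 4×2 + 10×5 + 3×1 + 3×3 + 8×3 + 12×1 = 106

B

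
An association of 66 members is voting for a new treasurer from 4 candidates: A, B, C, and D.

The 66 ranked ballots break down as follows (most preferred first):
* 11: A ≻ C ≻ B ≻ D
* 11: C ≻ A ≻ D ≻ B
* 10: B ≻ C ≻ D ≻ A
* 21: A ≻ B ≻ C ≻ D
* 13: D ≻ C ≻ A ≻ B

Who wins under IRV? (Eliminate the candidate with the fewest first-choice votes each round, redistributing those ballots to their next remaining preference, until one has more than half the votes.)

C

Round 1: A 32, B 10, C 11, D 13. B eliminated.
Round 2: A 32, C 21, D 13. D eliminated.
Round 3: A 32, C 34. C has a majority (≥34).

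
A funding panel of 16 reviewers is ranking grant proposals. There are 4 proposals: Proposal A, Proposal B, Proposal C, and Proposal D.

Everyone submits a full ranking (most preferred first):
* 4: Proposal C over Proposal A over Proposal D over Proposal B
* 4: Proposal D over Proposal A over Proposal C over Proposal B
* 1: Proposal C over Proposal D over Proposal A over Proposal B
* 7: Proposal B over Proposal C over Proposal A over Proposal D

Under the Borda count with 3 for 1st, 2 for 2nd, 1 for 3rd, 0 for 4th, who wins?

Proposal C

Proposal A: 4×2 + 4×2 + 1×1 + 7×1 = 24
Proposal B: 4×0 + 4×0 + 1×0 + 7×3 = 21
Proposal C: 4×3 + 4×1 + 1×3 + 7×2 = 33
Proposal D: 4×1 + 4×3 + 1×2 + 7×0 = 18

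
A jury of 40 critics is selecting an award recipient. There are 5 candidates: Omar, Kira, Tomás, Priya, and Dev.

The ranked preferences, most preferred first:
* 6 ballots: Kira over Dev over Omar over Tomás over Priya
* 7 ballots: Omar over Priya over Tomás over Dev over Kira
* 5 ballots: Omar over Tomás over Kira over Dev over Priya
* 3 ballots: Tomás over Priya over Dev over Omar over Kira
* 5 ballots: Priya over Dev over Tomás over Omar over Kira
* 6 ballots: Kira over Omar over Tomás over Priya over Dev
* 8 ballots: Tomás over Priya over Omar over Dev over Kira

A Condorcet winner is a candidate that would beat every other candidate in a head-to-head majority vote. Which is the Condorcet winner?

Omar vs Kira: 28–12
Omar vs Tomás: 24–16
Omar vs Priya: 24–16
Omar vs Dev: 26–14
Omar beats every other candidate.

Omar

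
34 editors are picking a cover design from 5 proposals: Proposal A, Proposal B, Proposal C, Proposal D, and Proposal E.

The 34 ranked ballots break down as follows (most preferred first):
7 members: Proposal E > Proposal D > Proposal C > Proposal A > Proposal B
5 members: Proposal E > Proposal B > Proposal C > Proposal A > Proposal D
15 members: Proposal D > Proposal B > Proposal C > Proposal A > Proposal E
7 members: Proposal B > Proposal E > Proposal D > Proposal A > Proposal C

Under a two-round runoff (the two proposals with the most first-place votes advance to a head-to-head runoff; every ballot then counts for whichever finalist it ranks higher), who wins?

Proposal E

Round 1 first-place votes: Proposal A 0, Proposal B 7, Proposal C 0, Proposal D 15, Proposal E 12. Proposal D and Proposal E advance.
Runoff: Proposal D is ranked above Proposal E on 15 ballots, Proposal E above Proposal D on 19.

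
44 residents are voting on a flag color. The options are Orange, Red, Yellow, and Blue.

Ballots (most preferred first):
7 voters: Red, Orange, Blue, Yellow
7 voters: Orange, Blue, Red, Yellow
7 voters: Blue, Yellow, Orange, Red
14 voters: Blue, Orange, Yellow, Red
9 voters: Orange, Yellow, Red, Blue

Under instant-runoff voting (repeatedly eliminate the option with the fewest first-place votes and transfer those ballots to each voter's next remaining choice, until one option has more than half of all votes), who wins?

Orange

Round 1: Orange 16, Red 7, Yellow 0, Blue 21. Yellow eliminated.
Round 2: Orange 16, Red 7, Blue 21. Red eliminated.
Round 3: Orange 23, Blue 21. Orange has a majority (≥23).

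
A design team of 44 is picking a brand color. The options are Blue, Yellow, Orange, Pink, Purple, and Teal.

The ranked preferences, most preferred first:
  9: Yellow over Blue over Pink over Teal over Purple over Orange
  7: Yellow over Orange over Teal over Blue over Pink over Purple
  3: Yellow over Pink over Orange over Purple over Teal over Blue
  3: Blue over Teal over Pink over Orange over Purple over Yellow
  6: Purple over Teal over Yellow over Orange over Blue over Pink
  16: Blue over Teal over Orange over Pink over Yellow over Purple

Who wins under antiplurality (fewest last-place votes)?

Last-place votes: Blue 3, Yellow 3, Orange 9, Pink 6, Purple 23, Teal 0.

Teal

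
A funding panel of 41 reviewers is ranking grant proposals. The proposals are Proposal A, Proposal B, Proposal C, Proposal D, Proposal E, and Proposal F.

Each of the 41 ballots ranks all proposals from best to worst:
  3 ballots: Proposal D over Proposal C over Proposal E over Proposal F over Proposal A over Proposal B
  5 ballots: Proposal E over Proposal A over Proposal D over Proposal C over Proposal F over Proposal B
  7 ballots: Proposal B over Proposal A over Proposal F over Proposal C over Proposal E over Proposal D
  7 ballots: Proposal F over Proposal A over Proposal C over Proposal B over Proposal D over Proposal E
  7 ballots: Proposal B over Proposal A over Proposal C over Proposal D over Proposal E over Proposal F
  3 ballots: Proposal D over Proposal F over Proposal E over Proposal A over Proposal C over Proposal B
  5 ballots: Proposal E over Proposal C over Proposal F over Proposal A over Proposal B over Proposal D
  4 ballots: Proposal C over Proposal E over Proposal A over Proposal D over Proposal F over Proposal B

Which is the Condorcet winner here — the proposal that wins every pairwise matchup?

Proposal A vs Proposal B: 27–14
Proposal A vs Proposal C: 29–12
Proposal A vs Proposal D: 35–6
Proposal A vs Proposal E: 21–20
Proposal A vs Proposal F: 23–18
Proposal A beats every other proposal.

Proposal A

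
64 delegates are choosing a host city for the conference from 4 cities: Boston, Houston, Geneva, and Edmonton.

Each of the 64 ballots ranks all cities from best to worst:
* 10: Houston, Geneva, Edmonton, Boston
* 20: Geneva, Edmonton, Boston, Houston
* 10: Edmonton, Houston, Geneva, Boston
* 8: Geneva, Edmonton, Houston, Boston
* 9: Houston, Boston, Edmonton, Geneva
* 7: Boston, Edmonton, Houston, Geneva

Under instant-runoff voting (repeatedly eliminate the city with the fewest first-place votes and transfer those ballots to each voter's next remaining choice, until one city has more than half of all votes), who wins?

Houston

Round 1: Boston 7, Houston 19, Geneva 28, Edmonton 10. Boston eliminated.
Round 2: Houston 19, Geneva 28, Edmonton 17. Edmonton eliminated.
Round 3: Houston 36, Geneva 28. Houston has a majority (≥33).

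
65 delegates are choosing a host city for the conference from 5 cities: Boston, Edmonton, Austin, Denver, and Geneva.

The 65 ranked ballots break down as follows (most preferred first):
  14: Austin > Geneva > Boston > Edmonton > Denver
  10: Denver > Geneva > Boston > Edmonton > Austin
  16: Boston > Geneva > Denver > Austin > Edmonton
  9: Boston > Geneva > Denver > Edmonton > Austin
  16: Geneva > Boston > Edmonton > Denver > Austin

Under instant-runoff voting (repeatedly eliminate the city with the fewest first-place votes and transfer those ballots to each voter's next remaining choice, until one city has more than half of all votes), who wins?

Geneva

Round 1: Boston 25, Edmonton 0, Austin 14, Denver 10, Geneva 16. Edmonton eliminated.
Round 2: Boston 25, Austin 14, Denver 10, Geneva 16. Denver eliminated.
Round 3: Boston 25, Austin 14, Geneva 26. Austin eliminated.
Round 4: Boston 25, Geneva 40. Geneva has a majority (≥33).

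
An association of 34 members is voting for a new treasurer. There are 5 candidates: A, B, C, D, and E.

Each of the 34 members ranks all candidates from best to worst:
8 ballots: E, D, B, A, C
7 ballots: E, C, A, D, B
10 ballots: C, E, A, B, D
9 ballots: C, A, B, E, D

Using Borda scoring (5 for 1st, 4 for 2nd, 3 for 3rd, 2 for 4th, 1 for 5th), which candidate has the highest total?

A: 8×2 + 7×3 + 10×3 + 9×4 = 103
B: 8×3 + 7×1 + 10×2 + 9×3 = 78
C: 8×1 + 7×4 + 10×5 + 9×5 = 131
D: 8×4 + 7×2 + 10×1 + 9×1 = 65
E: 8×5 + 7×5 + 10×4 + 9×2 = 133

E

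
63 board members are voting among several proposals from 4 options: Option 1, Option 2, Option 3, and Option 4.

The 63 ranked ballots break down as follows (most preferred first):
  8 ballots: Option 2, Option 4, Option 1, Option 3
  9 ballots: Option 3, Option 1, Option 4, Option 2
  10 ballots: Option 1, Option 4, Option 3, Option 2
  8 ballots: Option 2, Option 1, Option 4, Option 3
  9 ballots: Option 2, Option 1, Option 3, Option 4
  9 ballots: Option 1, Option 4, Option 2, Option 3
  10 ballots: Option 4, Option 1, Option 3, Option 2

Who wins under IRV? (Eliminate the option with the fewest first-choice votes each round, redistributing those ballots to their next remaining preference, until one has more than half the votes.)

Option 1

Round 1: Option 1 19, Option 2 25, Option 3 9, Option 4 10. Option 3 eliminated.
Round 2: Option 1 28, Option 2 25, Option 4 10. Option 4 eliminated.
Round 3: Option 1 38, Option 2 25. Option 1 has a majority (≥32).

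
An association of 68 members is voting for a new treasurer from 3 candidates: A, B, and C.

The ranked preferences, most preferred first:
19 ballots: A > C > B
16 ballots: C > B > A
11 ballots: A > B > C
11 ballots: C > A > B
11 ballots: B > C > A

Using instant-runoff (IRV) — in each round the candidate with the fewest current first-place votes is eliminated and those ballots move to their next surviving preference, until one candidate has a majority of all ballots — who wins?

Round 1: A 30, B 11, C 27. B eliminated.
Round 2: A 30, C 38. C has a majority (≥35).

C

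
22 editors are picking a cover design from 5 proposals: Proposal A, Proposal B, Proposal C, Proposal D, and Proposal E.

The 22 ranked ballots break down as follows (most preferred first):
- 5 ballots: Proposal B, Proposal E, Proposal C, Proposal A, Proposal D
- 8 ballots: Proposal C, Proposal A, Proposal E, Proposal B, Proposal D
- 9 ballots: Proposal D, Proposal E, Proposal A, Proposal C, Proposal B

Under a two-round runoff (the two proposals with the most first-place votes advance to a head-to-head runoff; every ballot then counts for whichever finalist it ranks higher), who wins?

Proposal C

Round 1 first-place votes: Proposal A 0, Proposal B 5, Proposal C 8, Proposal D 9, Proposal E 0. Proposal D and Proposal C advance.
Runoff: Proposal D is ranked above Proposal C on 9 ballots, Proposal C above Proposal D on 13.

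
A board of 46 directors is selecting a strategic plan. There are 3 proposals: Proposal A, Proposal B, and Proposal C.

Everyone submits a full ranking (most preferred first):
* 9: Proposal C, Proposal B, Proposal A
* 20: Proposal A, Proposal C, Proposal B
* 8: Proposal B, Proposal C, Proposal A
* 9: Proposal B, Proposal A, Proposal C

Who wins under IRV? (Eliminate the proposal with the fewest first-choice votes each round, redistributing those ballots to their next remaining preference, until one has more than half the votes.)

Proposal B

Round 1: Proposal A 20, Proposal B 17, Proposal C 9. Proposal C eliminated.
Round 2: Proposal A 20, Proposal B 26. Proposal B has a majority (≥24).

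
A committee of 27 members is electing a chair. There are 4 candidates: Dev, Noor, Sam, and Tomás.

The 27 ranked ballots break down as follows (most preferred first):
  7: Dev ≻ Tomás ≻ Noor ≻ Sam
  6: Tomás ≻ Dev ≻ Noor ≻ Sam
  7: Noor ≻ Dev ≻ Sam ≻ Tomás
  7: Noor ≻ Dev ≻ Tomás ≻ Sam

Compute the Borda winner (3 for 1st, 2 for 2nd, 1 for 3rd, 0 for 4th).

Dev: 7×3 + 6×2 + 7×2 + 7×2 = 61
Noor: 7×1 + 6×1 + 7×3 + 7×3 = 55
Sam: 7×0 + 6×0 + 7×1 + 7×0 = 7
Tomás: 7×2 + 6×3 + 7×0 + 7×1 = 39

Dev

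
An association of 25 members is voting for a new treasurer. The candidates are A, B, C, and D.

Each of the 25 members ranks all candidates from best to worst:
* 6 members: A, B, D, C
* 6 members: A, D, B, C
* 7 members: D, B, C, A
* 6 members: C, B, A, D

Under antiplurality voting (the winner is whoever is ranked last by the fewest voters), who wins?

B

Last-place votes: A 7, B 0, C 12, D 6.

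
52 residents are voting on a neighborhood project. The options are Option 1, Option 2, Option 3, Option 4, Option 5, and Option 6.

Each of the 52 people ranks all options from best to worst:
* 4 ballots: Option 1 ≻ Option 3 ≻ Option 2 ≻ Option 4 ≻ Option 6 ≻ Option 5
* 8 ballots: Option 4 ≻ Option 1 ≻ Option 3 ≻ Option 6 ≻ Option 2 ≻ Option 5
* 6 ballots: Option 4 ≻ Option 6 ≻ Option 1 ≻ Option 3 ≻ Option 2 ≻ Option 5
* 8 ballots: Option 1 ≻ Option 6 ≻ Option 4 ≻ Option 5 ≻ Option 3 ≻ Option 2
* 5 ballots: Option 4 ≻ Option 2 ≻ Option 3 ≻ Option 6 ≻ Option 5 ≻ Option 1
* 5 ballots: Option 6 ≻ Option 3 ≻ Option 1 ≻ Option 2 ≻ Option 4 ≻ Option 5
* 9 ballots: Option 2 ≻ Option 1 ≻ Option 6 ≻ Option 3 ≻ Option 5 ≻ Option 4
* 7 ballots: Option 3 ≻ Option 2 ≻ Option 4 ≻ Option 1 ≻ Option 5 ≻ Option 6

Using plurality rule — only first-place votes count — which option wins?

Option 4

First-place votes: Option 1 12, Option 2 9, Option 3 7, Option 4 19, Option 5 0, Option 6 5.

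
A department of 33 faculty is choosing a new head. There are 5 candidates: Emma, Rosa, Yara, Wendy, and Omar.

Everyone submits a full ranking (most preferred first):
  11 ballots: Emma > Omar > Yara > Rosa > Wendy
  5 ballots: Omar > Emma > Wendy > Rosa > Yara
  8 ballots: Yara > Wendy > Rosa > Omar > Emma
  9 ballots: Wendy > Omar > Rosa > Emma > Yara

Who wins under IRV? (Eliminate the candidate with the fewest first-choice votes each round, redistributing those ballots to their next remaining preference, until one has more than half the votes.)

Wendy

Round 1: Emma 11, Rosa 0, Yara 8, Wendy 9, Omar 5. Rosa eliminated.
Round 2: Emma 11, Yara 8, Wendy 9, Omar 5. Omar eliminated.
Round 3: Emma 16, Yara 8, Wendy 9. Yara eliminated.
Round 4: Emma 16, Wendy 17. Wendy has a majority (≥17).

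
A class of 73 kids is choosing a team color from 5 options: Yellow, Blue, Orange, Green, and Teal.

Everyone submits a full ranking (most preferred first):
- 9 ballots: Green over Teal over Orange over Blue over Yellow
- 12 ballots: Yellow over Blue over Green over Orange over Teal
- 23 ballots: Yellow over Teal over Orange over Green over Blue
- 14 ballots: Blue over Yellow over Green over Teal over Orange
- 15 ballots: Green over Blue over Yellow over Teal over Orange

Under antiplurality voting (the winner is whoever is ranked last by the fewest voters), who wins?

Last-place votes: Yellow 9, Blue 23, Orange 29, Green 0, Teal 12.

Green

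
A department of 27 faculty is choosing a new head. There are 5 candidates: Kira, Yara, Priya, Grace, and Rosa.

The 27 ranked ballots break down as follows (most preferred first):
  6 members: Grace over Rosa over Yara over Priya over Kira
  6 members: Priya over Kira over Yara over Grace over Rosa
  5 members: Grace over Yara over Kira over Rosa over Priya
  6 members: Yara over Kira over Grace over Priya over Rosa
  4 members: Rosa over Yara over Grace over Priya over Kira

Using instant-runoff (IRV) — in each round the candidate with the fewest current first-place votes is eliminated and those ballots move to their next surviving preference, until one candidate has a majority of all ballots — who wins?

Yara

Round 1: Kira 0, Yara 6, Priya 6, Grace 11, Rosa 4. Kira eliminated.
Round 2: Yara 6, Priya 6, Grace 11, Rosa 4. Rosa eliminated.
Round 3: Yara 10, Priya 6, Grace 11. Priya eliminated.
Round 4: Yara 16, Grace 11. Yara has a majority (≥14).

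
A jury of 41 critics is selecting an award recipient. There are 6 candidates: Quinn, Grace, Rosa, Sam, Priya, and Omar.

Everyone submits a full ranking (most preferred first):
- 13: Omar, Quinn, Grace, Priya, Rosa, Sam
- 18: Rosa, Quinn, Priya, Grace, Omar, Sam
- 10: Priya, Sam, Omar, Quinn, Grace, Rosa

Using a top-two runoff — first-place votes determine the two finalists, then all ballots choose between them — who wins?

Omar

Round 1 first-place votes: Quinn 0, Grace 0, Rosa 18, Sam 0, Priya 10, Omar 13. Rosa and Omar advance.
Runoff: Rosa is ranked above Omar on 18 ballots, Omar above Rosa on 23.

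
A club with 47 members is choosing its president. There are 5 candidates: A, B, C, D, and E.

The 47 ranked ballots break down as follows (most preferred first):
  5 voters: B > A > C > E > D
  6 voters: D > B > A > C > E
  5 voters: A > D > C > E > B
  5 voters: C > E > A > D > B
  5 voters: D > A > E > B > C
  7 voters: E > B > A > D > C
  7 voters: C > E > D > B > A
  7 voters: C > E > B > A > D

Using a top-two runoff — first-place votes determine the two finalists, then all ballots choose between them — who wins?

Round 1 first-place votes: A 5, B 5, C 19, D 11, E 7. C and D advance.
Runoff: C is ranked above D on 24 ballots, D above C on 23.

C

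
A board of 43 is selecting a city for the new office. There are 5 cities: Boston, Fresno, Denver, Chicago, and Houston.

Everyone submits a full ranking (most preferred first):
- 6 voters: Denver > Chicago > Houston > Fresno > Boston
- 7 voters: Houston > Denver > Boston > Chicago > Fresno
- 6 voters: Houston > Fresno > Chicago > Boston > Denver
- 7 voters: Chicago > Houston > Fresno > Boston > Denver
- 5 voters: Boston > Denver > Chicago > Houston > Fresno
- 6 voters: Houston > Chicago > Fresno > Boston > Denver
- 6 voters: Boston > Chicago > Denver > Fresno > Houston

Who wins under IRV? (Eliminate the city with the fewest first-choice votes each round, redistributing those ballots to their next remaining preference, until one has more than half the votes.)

Chicago

Round 1: Boston 11, Fresno 0, Denver 6, Chicago 7, Houston 19. Fresno eliminated.
Round 2: Boston 11, Denver 6, Chicago 7, Houston 19. Denver eliminated.
Round 3: Boston 11, Chicago 13, Houston 19. Boston eliminated.
Round 4: Chicago 24, Houston 19. Chicago has a majority (≥22).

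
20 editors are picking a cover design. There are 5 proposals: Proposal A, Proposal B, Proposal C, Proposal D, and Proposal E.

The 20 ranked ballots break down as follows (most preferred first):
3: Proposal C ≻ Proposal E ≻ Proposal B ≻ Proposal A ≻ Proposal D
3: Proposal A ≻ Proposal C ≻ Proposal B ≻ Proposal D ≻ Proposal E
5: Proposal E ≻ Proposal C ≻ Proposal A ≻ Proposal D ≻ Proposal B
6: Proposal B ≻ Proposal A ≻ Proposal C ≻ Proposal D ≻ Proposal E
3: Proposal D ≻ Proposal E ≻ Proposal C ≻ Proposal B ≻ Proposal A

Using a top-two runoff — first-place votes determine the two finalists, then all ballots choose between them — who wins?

Round 1 first-place votes: Proposal A 3, Proposal B 6, Proposal C 3, Proposal D 3, Proposal E 5. Proposal B and Proposal E advance.
Runoff: Proposal B is ranked above Proposal E on 9 ballots, Proposal E above Proposal B on 11.

Proposal E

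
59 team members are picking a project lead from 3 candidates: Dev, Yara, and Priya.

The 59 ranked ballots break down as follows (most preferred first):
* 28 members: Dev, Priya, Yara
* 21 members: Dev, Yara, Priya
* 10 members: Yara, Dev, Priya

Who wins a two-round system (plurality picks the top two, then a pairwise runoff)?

Dev

Round 1 first-place votes: Dev 49, Yara 10, Priya 0. Dev and Yara advance.
Runoff: Dev is ranked above Yara on 49 ballots, Yara above Dev on 10.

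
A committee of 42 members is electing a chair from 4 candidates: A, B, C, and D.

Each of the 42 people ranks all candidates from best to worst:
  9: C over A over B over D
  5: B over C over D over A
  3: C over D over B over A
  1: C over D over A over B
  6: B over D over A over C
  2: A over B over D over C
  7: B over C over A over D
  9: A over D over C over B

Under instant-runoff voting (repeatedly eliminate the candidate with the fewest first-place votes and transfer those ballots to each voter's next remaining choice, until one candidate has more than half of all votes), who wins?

Round 1: A 11, B 18, C 13, D 0. D eliminated.
Round 2: A 11, B 18, C 13. A eliminated.
Round 3: B 20, C 22. C has a majority (≥22).

C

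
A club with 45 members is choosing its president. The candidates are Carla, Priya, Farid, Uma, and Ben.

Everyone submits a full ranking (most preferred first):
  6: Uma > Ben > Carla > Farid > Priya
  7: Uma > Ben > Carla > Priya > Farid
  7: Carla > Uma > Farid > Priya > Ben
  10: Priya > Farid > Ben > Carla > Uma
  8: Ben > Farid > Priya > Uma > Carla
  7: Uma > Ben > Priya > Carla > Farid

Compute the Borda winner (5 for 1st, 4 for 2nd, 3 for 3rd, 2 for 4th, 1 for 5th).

Ben

Carla: 6×3 + 7×3 + 7×5 + 10×2 + 8×1 + 7×2 = 116
Priya: 6×1 + 7×2 + 7×2 + 10×5 + 8×3 + 7×3 = 129
Farid: 6×2 + 7×1 + 7×3 + 10×4 + 8×4 + 7×1 = 119
Uma: 6×5 + 7×5 + 7×4 + 10×1 + 8×2 + 7×5 = 154
Ben: 6×4 + 7×4 + 7×1 + 10×3 + 8×5 + 7×4 = 157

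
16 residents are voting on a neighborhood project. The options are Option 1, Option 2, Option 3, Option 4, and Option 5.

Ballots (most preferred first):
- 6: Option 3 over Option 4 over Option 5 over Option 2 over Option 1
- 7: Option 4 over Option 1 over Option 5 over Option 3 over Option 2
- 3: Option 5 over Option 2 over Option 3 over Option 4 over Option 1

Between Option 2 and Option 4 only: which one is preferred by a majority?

Option 2 is ranked above Option 4 on 3 ballots; Option 4 above Option 2 on 13.

Option 4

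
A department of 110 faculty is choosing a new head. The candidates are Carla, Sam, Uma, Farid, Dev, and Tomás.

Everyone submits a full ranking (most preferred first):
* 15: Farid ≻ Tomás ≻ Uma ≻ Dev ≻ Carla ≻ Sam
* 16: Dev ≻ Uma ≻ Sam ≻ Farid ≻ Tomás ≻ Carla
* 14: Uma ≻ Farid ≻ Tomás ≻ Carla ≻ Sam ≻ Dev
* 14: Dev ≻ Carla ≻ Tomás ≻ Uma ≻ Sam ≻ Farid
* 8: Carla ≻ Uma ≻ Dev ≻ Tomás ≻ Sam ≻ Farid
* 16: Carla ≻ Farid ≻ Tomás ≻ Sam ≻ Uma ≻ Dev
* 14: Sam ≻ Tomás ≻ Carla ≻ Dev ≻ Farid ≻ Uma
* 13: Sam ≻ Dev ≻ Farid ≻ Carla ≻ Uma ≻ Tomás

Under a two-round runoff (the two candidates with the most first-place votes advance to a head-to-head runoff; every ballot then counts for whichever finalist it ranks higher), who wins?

Round 1 first-place votes: Carla 24, Sam 27, Uma 14, Farid 15, Dev 30, Tomás 0. Dev and Sam advance.
Runoff: Dev is ranked above Sam on 53 ballots, Sam above Dev on 57.

Sam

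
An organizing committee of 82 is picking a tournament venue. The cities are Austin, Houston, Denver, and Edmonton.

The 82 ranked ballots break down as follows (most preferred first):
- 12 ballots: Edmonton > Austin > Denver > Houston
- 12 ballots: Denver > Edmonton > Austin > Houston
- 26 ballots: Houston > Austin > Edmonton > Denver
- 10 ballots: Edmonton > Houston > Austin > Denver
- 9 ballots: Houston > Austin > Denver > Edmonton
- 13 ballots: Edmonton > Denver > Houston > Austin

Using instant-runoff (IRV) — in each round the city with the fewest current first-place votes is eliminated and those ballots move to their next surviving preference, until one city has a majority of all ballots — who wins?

Edmonton

Round 1: Austin 0, Houston 35, Denver 12, Edmonton 35. Austin eliminated.
Round 2: Houston 35, Denver 12, Edmonton 35. Denver eliminated.
Round 3: Houston 35, Edmonton 47. Edmonton has a majority (≥42).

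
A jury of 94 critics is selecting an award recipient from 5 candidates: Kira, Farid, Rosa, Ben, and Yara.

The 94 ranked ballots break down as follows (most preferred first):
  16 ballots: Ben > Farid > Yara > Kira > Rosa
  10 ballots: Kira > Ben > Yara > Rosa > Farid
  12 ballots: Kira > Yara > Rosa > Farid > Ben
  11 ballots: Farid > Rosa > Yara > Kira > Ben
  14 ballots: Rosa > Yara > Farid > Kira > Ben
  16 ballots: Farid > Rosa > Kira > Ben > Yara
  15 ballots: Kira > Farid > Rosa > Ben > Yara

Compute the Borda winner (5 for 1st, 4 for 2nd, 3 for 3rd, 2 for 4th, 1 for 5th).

Kira: 16×2 + 10×5 + 12×5 + 11×2 + 14×2 + 16×3 + 15×5 = 315
Farid: 16×4 + 10×1 + 12×2 + 11×5 + 14×3 + 16×5 + 15×4 = 335
Rosa: 16×1 + 10×2 + 12×3 + 11×4 + 14×5 + 16×4 + 15×3 = 295
Ben: 16×5 + 10×4 + 12×1 + 11×1 + 14×1 + 16×2 + 15×2 = 219
Yara: 16×3 + 10×3 + 12×4 + 11×3 + 14×4 + 16×1 + 15×1 = 246

Farid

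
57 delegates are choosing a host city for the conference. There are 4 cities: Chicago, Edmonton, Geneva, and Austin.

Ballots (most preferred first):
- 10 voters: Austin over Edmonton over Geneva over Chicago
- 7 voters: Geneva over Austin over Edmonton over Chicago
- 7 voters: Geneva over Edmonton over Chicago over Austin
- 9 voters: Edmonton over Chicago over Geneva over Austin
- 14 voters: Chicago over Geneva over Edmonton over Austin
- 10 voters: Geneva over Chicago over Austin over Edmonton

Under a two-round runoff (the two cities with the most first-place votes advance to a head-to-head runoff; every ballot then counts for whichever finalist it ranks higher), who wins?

Round 1 first-place votes: Chicago 14, Edmonton 9, Geneva 24, Austin 10. Geneva and Chicago advance.
Runoff: Geneva is ranked above Chicago on 34 ballots, Chicago above Geneva on 23.

Geneva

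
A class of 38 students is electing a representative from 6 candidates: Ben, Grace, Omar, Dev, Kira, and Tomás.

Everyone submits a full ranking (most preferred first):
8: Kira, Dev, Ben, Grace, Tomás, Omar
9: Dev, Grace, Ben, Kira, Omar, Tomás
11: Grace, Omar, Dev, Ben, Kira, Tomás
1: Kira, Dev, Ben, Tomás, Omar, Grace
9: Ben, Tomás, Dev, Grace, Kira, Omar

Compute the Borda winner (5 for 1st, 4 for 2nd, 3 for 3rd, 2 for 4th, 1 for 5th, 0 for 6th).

Ben: 8×3 + 9×3 + 11×2 + 1×3 + 9×5 = 121
Grace: 8×2 + 9×4 + 11×5 + 1×0 + 9×2 = 125
Omar: 8×0 + 9×1 + 11×4 + 1×1 + 9×0 = 54
Dev: 8×4 + 9×5 + 11×3 + 1×4 + 9×3 = 141
Kira: 8×5 + 9×2 + 11×1 + 1×5 + 9×1 = 83
Tomás: 8×1 + 9×0 + 11×0 + 1×2 + 9×4 = 46

Dev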